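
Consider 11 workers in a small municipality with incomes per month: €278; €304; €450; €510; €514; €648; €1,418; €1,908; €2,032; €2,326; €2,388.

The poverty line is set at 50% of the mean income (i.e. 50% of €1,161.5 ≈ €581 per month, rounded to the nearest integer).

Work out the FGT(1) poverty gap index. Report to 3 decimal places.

0.133

Below the line: €278, €304, €450, €510, €514 (q = 5 of N = 11).
Shortfall ratios: (581−278)/581 = 0.5215; (581−304)/581 = 0.4768; (581−450)/581 = 0.2255; (581−510)/581 = 0.1222; (581−514)/581 = 0.1153.
Sum of shortfalls = 1.461274; P₁ averages over all N: 1.461274 / 11 = 0.133.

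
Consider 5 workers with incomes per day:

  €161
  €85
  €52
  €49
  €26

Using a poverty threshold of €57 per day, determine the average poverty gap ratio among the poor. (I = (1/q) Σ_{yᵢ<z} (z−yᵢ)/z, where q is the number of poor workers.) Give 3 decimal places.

0.257

Below the line: €26, €49, €52 (q = 3 of N = 5).
Shortfall ratios (z−y)/z: 0.5439, 0.1404, 0.0877; sum = 0.771930.
The income-gap ratio divides by q (the poor only): 0.771930 / 3 = 0.257.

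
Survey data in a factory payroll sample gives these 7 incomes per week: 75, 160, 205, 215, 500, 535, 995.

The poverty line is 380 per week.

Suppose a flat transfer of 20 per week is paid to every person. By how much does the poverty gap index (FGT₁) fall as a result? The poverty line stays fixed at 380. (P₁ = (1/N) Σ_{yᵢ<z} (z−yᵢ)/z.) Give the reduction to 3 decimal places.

Before: below the line — 75, 160, 205, 215; poverty gap index (FGT₁) = 0.32519.
After the 20 transfer: below the line — 95, 180, 225, 235; poverty gap index (FGT₁) = 0.29511.
Reduction = 0.32519 − 0.29511 = 0.030.

0.030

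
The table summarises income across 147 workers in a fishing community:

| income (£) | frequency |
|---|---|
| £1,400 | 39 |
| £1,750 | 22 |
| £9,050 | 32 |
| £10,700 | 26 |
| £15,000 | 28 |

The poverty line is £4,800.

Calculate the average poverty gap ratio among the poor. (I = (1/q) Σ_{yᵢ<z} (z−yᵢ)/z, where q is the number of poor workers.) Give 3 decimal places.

0.682

Below the line: 39×£1,400, 22×£1,750 (q = 61 of N = 147).
Shortfall ratios (z−y)/z: 0.7083 (×39), 0.6354 (×22); sum = 41.604167.
The income-gap ratio divides by q (the poor only): 41.604167 / 61 = 0.682.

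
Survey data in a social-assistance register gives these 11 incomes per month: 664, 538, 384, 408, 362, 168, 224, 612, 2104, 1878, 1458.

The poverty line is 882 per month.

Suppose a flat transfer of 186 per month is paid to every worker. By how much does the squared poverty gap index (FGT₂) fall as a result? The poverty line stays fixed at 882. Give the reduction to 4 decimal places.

Before: below the line — 168, 224, 362, 384, 408, 538, 612, 664; squared poverty gap index (FGT₂) = 0.224911.
After the 186 transfer: below the line — 354, 410, 548, 570, 594, 724, 798, 850; squared poverty gap index (FGT₂) = 0.096581.
Reduction = 0.224911 − 0.096581 = 0.1283.

0.1283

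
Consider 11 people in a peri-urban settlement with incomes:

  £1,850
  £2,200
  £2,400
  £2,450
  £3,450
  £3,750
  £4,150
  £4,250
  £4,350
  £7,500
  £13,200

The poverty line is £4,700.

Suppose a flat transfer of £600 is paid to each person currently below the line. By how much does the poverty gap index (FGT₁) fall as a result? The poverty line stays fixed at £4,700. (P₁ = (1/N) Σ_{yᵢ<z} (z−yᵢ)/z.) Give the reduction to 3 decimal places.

Before: below the line — £1,850, £2,200, £2,400, £2,450, £3,450, £3,750, £4,150, £4,250, £4,350; poverty gap index (FGT₁) = 0.26015.
After the £600 transfer: below the line — £2,450, £2,800, £3,000, £3,050, £4,050, £4,350; poverty gap index (FGT₁) = 0.16441.
Reduction = 0.26015 − 0.16441 = 0.096.

0.096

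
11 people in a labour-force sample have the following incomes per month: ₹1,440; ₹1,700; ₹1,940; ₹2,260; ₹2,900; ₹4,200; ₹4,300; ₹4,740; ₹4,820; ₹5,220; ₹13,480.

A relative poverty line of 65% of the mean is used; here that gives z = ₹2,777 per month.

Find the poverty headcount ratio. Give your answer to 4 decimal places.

0.3636

4 of the 11 people have income below ₹2,777.
H = 4/11 = 0.3636.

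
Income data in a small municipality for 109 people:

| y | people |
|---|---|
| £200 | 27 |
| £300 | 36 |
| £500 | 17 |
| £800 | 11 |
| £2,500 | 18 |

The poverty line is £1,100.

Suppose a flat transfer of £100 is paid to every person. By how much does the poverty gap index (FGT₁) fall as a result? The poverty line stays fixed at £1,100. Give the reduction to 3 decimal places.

Before: below the line — 27×£200, 36×£300, 17×£500, 11×£800; poverty gap index (FGT₁) = 0.55546.
After the £100 transfer: below the line — 27×£300, 36×£400, 17×£600, 11×£900; poverty gap index (FGT₁) = 0.47957.
Reduction = 0.55546 − 0.47957 = 0.076.

0.076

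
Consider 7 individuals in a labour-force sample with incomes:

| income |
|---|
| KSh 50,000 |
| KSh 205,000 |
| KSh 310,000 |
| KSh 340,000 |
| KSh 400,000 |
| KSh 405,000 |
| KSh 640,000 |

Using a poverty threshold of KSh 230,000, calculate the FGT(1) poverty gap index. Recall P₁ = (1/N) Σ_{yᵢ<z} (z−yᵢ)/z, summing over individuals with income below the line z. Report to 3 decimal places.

0.127

Below the line: KSh 50,000, KSh 205,000 (q = 2 of N = 7).
Relative gaps: (230000−50000)/230000 = 0.7826; (230000−205000)/230000 = 0.1087.
Σ = 0.891304. Dividing by the full population N = 7 gives P₁ = 0.127.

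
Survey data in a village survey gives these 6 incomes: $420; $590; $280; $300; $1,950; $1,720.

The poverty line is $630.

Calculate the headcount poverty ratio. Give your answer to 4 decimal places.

0.6667

4 of the 6 households have income below $630.
H = 4/6 = 0.6667.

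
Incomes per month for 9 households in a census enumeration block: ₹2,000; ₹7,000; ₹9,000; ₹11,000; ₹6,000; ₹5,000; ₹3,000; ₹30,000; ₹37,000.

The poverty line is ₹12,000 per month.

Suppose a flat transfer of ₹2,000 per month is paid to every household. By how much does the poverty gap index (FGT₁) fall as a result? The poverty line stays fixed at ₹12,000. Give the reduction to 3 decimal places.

0.120

Before: below the line — ₹2,000, ₹3,000, ₹5,000, ₹6,000, ₹7,000, ₹9,000, ₹11,000; poverty gap index (FGT₁) = 0.37963.
After the ₹2,000 transfer: below the line — ₹4,000, ₹5,000, ₹7,000, ₹8,000, ₹9,000, ₹11,000; poverty gap index (FGT₁) = 0.25926.
Reduction = 0.37963 − 0.25926 = 0.120.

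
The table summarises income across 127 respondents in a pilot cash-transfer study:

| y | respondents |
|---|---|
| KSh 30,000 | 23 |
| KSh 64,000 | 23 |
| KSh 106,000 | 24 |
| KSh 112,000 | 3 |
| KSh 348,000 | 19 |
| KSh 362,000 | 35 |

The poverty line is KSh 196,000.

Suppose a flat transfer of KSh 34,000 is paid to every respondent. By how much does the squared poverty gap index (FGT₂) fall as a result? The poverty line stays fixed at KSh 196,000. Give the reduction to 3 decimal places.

0.112

Before: below the line — 23×KSh 30,000, 23×KSh 64,000, 24×KSh 106,000, 3×KSh 112,000; squared poverty gap index (FGT₂) = 0.25623.
After the KSh 34,000 transfer: below the line — 23×KSh 64,000, 23×KSh 98,000, 24×KSh 140,000, 3×KSh 146,000; squared poverty gap index (FGT₂) = 0.14438.
Reduction = 0.25623 − 0.14438 = 0.112.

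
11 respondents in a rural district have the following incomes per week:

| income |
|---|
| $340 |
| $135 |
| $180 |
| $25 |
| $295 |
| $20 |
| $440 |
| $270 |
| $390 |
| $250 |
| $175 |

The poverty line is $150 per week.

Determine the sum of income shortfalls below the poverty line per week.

Below z: $20, $25, $135 (q = 3 of N = 11).
Individual gaps: 150−20 = 130; 150−25 = 125; 150−135 = 15.
Aggregate gap = $270.

$270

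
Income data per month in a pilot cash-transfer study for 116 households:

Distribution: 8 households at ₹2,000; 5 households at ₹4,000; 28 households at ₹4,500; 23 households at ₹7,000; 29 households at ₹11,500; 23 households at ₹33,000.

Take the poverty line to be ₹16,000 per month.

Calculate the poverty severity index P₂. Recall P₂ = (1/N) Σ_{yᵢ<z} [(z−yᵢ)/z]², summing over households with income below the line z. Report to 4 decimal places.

0.2843

Poor units: 8×₹2,000, 5×₹4,000, 28×₹4,500, 23×₹7,000, 29×₹11,500 (q = 93 of N = 116).
Shortfall ratios: (16000−2000)/16000 = 0.8750 (×8); (16000−4000)/16000 = 0.7500 (×5); (16000−4500)/16000 = 0.7188 (×28); (16000−7000)/16000 = 0.5625 (×23); (16000−11500)/16000 = 0.2812 (×29).
Squared: 0.7656 (×8); 0.5625 (×5); 0.5166 (×28); 0.3164 (×23); 0.0791 (×29).
Sum = 32.973633; P₂ = 32.973633 / 116 = 0.2843.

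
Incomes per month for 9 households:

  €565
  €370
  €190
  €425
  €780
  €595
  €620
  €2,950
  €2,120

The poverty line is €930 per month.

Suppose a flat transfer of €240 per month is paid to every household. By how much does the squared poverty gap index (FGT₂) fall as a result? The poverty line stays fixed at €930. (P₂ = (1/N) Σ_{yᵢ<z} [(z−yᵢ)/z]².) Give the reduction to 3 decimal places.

0.132

Before: below the line — €190, €370, €425, €565, €595, €620, €780; squared poverty gap index (FGT₂) = 0.19017.
After the €240 transfer: below the line — €430, €610, €665, €805, €835, €860; squared poverty gap index (FGT₂) = 0.05809.
Reduction = 0.19017 − 0.05809 = 0.132.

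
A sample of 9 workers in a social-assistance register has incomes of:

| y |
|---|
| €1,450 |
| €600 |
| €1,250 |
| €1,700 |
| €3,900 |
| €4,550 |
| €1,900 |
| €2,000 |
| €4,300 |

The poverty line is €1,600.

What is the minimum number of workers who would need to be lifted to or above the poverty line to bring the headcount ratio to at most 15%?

3 of the 9 workers are poor, so H = 3/9 = 0.333.
A headcount ratio of at most 15% allows at most ⌊0.15 × 9⌋ = 1 poor workers.
So at least 3 − 1 = 2 must be lifted.

2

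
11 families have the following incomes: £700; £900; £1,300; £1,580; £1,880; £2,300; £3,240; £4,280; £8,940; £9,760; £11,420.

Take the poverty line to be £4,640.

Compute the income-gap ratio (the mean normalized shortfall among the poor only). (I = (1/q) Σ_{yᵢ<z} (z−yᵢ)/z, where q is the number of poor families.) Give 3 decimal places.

Below z: £700, £900, £1,300, £1,580, £1,880, £2,300, £3,240, £4,280 (q = 8 of N = 11).
Shortfall ratios (z−y)/z: 0.8491, 0.8060, 0.7198, 0.6595, 0.5948, 0.5043, 0.3017, 0.0776; sum = 4.512931.
The income-gap ratio divides by q (the poor only): 4.512931 / 8 = 0.564.

0.564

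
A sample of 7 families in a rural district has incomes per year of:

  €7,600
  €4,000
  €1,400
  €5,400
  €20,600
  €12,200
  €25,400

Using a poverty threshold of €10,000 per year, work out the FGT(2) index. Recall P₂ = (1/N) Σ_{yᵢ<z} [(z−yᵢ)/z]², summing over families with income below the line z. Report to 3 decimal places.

0.196

Poor units: €1,400, €4,000, €5,400, €7,600 (q = 4 of N = 7).
Gap ratios (z−y)/z: (10000−1400)/10000 = 0.8600; (10000−4000)/10000 = 0.6000; (10000−5400)/10000 = 0.4600; (10000−7600)/10000 = 0.2400.
Squared: 0.7396; 0.3600; 0.2116; 0.0576.
Sum = 1.368800; P₂ = 1.368800 / 7 = 0.196.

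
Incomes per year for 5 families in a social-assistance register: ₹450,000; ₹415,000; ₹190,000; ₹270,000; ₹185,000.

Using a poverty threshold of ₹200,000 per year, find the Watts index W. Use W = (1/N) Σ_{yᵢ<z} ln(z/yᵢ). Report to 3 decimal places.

Below z: ₹185,000, ₹190,000 (q = 2 of N = 5).
ln(z/y) terms: ln(200000/185000) = 0.0780; ln(200000/190000) = 0.0513.
W = 0.129255 / 5 = 0.026.

0.026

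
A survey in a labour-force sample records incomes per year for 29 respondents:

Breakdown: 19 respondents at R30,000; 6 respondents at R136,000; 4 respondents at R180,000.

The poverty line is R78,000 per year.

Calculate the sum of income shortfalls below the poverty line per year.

Incomes under z: 19×R30,000 (q = 19 of N = 29).
Individual gaps: 19×(78000−30000) = 912000.
Aggregate gap = R912,000.

R912,000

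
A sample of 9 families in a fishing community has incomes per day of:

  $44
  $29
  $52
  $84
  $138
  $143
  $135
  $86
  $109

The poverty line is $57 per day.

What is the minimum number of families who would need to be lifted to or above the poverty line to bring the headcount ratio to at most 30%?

1

Currently q = 3 of N = 9 are below the line (H = 0.333).
A headcount ratio of at most 30% allows at most ⌊0.30 × 9⌋ = 2 poor families.
So at least 3 − 2 = 1 must be lifted.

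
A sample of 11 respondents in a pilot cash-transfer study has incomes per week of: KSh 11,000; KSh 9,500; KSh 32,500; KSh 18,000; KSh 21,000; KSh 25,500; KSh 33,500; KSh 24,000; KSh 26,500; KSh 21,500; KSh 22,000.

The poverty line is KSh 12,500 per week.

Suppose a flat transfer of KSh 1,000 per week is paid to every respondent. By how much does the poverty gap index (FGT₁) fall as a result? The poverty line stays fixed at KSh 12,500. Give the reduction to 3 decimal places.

Before: below the line — KSh 9,500, KSh 11,000; poverty gap index (FGT₁) = 0.03273.
After the KSh 1,000 transfer: below the line — KSh 10,500, KSh 12,000; poverty gap index (FGT₁) = 0.01818.
Reduction = 0.03273 − 0.01818 = 0.015.

0.015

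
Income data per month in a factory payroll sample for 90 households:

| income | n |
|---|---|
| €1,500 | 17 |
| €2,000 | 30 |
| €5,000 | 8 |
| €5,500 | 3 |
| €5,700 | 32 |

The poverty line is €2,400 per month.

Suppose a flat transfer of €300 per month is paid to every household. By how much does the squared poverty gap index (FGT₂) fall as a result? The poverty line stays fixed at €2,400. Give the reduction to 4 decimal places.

0.0234

Before: below the line — 17×€1,500, 30×€2,000; squared poverty gap index (FGT₂) = 0.035822.
After the €300 transfer: below the line — 17×€1,800, 30×€2,300; squared poverty gap index (FGT₂) = 0.012384.
Reduction = 0.035822 − 0.012384 = 0.0234.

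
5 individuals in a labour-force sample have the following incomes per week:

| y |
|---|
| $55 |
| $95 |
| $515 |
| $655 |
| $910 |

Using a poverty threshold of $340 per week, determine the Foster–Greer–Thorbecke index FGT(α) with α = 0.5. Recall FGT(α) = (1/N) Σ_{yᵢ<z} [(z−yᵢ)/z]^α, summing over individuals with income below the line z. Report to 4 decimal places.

Incomes under z: $55, $95 (q = 2 of N = 5).
Gap ratios (z−y)/z: (340−55)/340 = 0.8382; (340−95)/340 = 0.7206.
Raised to α = 0.5: 0.91555; 0.84887.
Sum = 1.764427; FGT(0.5) = 1.764427 / 5 = 0.3529.

0.3529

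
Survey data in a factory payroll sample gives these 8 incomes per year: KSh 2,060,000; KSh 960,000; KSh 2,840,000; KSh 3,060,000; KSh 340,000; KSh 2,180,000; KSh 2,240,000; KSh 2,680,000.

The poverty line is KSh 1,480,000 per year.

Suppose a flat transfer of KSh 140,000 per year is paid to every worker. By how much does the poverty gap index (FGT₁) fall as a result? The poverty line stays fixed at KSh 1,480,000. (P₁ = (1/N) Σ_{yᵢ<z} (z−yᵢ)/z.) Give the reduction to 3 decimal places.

0.024

Before: below the line — KSh 340,000, KSh 960,000; poverty gap index (FGT₁) = 0.14020.
After the KSh 140,000 transfer: below the line — KSh 480,000, KSh 1,100,000; poverty gap index (FGT₁) = 0.11655.
Reduction = 0.14020 − 0.11655 = 0.024.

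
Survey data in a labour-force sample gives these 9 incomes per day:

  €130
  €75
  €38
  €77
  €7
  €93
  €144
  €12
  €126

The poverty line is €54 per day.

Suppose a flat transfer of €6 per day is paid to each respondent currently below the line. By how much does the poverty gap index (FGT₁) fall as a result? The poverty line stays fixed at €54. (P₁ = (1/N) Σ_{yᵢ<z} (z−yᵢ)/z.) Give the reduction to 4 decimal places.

0.0370

Before: below the line — €7, €12, €38; poverty gap index (FGT₁) = 0.216049.
After the €6 transfer: below the line — €13, €18, €44; poverty gap index (FGT₁) = 0.179012.
Reduction = 0.216049 − 0.179012 = 0.0370.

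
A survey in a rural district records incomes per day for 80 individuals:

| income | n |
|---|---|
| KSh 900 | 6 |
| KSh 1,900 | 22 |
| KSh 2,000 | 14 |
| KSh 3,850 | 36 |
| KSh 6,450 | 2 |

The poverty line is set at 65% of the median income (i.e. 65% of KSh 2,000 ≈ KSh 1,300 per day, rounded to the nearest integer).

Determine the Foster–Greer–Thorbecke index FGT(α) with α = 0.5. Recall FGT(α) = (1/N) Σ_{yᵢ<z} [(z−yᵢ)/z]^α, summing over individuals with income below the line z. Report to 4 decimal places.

0.0416

Below the line: 6×KSh 900 (q = 6 of N = 80).
Shortfall ratios: (1300−900)/1300 = 0.3077 (×6).
Raised to α = 0.5: 0.55470 (×6).
Sum = 3.328201; FGT(0.5) = 3.328201 / 80 = 0.0416.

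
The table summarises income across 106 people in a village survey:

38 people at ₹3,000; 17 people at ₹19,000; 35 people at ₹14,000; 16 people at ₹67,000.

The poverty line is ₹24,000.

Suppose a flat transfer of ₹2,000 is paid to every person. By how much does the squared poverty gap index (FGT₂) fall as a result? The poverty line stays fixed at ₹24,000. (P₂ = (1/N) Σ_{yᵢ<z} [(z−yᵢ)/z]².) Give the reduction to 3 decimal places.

Before: below the line — 38×₹3,000, 35×₹14,000, 17×₹19,000; squared poverty gap index (FGT₂) = 0.33875.
After the ₹2,000 transfer: below the line — 38×₹5,000, 35×₹16,000, 17×₹21,000; squared poverty gap index (FGT₂) = 0.26387.
Reduction = 0.33875 − 0.26387 = 0.075.

0.075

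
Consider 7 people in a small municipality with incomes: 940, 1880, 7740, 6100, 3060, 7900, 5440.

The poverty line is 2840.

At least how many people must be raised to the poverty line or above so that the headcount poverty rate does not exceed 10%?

2 of the 7 people are poor, so H = 2/7 = 0.286.
A headcount ratio of at most 10% allows at most ⌊0.10 × 7⌋ = 0 poor people.
So at least 2 − 0 = 2 must be lifted.

2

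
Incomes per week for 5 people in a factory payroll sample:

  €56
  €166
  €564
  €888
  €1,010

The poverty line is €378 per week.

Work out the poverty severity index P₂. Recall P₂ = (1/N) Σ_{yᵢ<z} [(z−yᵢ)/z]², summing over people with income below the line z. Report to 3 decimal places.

Incomes under z: €56, €166 (q = 2 of N = 5).
Gap ratios (z−y)/z: (378−56)/378 = 0.8519; (378−166)/378 = 0.5608.
Squared: 0.7257; 0.3145.
Sum = 1.040200; P₂ = 1.040200 / 5 = 0.208.

0.208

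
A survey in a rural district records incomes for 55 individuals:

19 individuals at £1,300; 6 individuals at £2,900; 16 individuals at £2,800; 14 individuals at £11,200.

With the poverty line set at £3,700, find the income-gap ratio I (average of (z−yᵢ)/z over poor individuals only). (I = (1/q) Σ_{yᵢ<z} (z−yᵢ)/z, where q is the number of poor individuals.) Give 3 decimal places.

Incomes under z: 19×£1,300, 16×£2,800, 6×£2,900 (q = 41 of N = 55).
Shortfall ratios (z−y)/z: 0.6486 (×19), 0.2432 (×16), 0.2162 (×6); sum = 17.513514.
I averages over the q = 41 poor units only: 17.513514 / 41 = 0.427.

0.427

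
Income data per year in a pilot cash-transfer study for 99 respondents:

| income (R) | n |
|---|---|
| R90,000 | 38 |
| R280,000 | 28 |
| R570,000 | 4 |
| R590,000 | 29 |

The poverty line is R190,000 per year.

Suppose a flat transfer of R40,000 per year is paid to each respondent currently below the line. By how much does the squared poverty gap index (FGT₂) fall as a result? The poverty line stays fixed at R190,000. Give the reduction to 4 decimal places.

Before: below the line — 38×R90,000; squared poverty gap index (FGT₂) = 0.106326.
After the R40,000 transfer: below the line — 38×R130,000; squared poverty gap index (FGT₂) = 0.038278.
Reduction = 0.106326 − 0.038278 = 0.0680.

0.0680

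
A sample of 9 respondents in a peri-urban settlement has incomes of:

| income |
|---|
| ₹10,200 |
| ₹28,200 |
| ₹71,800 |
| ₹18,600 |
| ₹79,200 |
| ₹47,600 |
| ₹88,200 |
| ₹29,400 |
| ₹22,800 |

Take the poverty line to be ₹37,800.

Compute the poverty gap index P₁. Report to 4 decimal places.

0.2346

Below z: ₹10,200, ₹18,600, ₹22,800, ₹28,200, ₹29,400 (q = 5 of N = 9).
Shortfall ratios: (37800−10200)/37800 = 0.7302; (37800−18600)/37800 = 0.5079; (37800−22800)/37800 = 0.3968; (37800−28200)/37800 = 0.2540; (37800−29400)/37800 = 0.2222.
Σ = 2.111111. Dividing by the full population N = 9 gives P₁ = 0.2346.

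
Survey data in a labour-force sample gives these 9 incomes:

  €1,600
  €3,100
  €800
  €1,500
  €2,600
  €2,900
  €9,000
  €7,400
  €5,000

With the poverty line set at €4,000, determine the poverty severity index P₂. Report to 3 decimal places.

0.182

Poor units: €800, €1,500, €1,600, €2,600, €2,900, €3,100 (q = 6 of N = 9).
Relative gaps: (4000−800)/4000 = 0.8000; (4000−1500)/4000 = 0.6250; (4000−1600)/4000 = 0.6000; (4000−2600)/4000 = 0.3500; (4000−2900)/4000 = 0.2750; (4000−3100)/4000 = 0.2250.
Squared: 0.6400; 0.3906; 0.3600; 0.1225; 0.0756; 0.0506.
Sum = 1.639375; P₂ = 1.639375 / 9 = 0.182.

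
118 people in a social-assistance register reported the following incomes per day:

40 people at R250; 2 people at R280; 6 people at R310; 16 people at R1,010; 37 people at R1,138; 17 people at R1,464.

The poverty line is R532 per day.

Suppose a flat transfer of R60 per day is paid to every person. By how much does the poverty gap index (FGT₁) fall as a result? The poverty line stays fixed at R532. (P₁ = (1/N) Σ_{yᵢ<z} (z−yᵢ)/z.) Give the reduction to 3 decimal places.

Before: below the line — 40×R250, 2×R280, 6×R310; poverty gap index (FGT₁) = 0.20893.
After the R60 transfer: below the line — 40×R310, 2×R340, 6×R370; poverty gap index (FGT₁) = 0.16306.
Reduction = 0.20893 − 0.16306 = 0.046.

0.046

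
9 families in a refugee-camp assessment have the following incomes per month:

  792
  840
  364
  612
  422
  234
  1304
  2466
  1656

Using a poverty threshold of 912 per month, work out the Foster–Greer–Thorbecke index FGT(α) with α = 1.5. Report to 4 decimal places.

Incomes under z: 234, 364, 422, 612, 792, 840 (q = 6 of N = 9).
Shortfall ratios: (912−234)/912 = 0.7434; (912−364)/912 = 0.6009; (912−422)/912 = 0.5373; (912−612)/912 = 0.3289; (912−792)/912 = 0.1316; (912−840)/912 = 0.0789.
Raised to α = 1.5: 0.64099; 0.46578; 0.39382; 0.18866; 0.04773; 0.02218.
Sum = 1.759168; FGT(1.5) = 1.759168 / 9 = 0.1955.

0.1955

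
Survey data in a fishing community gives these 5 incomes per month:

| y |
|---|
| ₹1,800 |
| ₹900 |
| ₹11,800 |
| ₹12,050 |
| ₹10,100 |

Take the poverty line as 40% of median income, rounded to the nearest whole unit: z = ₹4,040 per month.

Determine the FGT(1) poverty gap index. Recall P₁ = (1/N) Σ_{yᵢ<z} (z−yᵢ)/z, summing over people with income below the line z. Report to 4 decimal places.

Poor units: ₹900, ₹1,800 (q = 2 of N = 5).
Gap ratios (z−y)/z: (4040−900)/4040 = 0.7772; (4040−1800)/4040 = 0.5545.
Σ = 1.331683. Dividing by the full population N = 5 gives P₁ = 0.2663.

0.2663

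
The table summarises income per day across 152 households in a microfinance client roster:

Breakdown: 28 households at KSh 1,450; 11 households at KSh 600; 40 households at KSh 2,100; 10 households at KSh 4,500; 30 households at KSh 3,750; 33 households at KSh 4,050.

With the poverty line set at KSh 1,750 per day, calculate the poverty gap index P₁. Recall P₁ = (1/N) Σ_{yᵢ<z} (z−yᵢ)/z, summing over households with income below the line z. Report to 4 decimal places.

0.0791

Below the line: 11×KSh 600, 28×KSh 1,450 (q = 39 of N = 152).
Gap ratios (z−y)/z: (1750−600)/1750 = 0.6571 (×11); (1750−1450)/1750 = 0.1714 (×28).
Sum of shortfalls = 12.028571; P₁ averages over all N: 12.028571 / 152 = 0.0791.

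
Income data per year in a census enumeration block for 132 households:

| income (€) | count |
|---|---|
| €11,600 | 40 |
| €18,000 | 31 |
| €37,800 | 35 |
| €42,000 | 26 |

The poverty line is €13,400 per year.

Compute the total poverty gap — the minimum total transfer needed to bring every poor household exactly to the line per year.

€72,000

Below the line: 40×€11,600 (q = 40 of N = 132).
Individual gaps: 40×(13400−11600) = 72000.
Aggregate gap = €72,000.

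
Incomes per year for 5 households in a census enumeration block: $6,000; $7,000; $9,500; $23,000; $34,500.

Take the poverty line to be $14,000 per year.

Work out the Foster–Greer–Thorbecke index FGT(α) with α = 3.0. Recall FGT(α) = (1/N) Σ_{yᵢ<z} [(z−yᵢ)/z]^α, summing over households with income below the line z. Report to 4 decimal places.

0.0690

Below z: $6,000, $7,000, $9,500 (q = 3 of N = 5).
Gap ratios (z−y)/z: (14000−6000)/14000 = 0.5714; (14000−7000)/14000 = 0.5000; (14000−9500)/14000 = 0.3214.
Raised to α = 3.0: 0.18659; 0.12500; 0.03321.
Sum = 0.344798; FGT(3.0) = 0.344798 / 5 = 0.0690.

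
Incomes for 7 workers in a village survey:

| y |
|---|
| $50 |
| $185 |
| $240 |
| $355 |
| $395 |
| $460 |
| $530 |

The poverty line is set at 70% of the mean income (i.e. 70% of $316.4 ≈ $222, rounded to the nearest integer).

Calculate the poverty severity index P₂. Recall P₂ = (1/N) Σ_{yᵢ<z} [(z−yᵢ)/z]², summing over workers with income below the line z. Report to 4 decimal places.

Below the line: $50, $185 (q = 2 of N = 7).
Normalized shortfalls: (222−50)/222 = 0.7748; (222−185)/222 = 0.1667.
Squared: 0.6003; 0.0278.
Sum = 0.628054; P₂ = 0.628054 / 7 = 0.0897.

0.0897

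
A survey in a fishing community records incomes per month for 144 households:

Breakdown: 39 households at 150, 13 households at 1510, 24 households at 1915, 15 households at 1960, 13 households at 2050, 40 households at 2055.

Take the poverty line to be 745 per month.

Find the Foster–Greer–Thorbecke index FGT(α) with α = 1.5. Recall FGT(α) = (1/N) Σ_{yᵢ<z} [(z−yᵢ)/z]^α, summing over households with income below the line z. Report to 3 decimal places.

0.193

Poor units: 39×150 (q = 39 of N = 144).
Gap ratios (z−y)/z: (745−150)/745 = 0.7987 (×39).
Raised to α = 1.5: 0.71374 (×39).
Sum = 27.835924; FGT(1.5) = 27.835924 / 144 = 0.193.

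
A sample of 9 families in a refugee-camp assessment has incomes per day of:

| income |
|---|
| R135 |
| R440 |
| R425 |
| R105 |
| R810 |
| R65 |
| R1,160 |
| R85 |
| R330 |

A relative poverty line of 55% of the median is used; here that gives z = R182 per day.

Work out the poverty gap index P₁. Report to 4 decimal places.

Poor units: R65, R85, R105, R135 (q = 4 of N = 9).
Relative gaps: (182−65)/182 = 0.6429; (182−85)/182 = 0.5330; (182−105)/182 = 0.4231; (182−135)/182 = 0.2582.
Σ = 1.857143. Dividing by the full population N = 9 gives P₁ = 0.2063.

0.2063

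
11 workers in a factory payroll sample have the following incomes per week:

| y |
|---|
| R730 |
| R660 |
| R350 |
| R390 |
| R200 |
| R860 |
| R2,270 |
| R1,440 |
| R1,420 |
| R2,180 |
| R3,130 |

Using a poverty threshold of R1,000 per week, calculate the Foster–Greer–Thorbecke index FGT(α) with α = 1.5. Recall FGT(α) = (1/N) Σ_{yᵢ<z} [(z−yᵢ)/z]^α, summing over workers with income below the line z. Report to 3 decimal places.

0.192

Poor units: R200, R350, R390, R660, R730, R860 (q = 6 of N = 11).
Shortfall ratios: (1000−200)/1000 = 0.8000; (1000−350)/1000 = 0.6500; (1000−390)/1000 = 0.6100; (1000−660)/1000 = 0.3400; (1000−730)/1000 = 0.2700; (1000−860)/1000 = 0.1400.
Raised to α = 1.5: 0.71554; 0.52405; 0.47643; 0.19825; 0.14030; 0.05238.
Sum = 2.106945; FGT(1.5) = 2.106945 / 11 = 0.192.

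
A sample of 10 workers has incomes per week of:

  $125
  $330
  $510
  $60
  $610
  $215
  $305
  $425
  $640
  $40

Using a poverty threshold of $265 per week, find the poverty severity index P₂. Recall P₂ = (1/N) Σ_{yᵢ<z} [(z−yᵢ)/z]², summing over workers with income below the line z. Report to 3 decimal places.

Incomes under z: $40, $60, $125, $215 (q = 4 of N = 10).
Relative gaps: (265−40)/265 = 0.8491; (265−60)/265 = 0.7736; (265−125)/265 = 0.5283; (265−215)/265 = 0.1887.
Squared: 0.7209; 0.5984; 0.2791; 0.0356.
Sum = 1.634033; P₂ = 1.634033 / 10 = 0.163.

0.163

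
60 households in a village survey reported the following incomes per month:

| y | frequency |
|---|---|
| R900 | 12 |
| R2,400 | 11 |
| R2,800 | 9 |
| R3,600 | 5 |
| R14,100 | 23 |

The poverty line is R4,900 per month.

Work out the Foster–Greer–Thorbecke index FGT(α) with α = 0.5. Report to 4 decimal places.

0.4528

Poor units: 12×R900, 11×R2,400, 9×R2,800, 5×R3,600 (q = 37 of N = 60).
Gap ratios (z−y)/z: (4900−900)/4900 = 0.8163 (×12); (4900−2400)/4900 = 0.5102 (×11); (4900−2800)/4900 = 0.4286 (×9); (4900−3600)/4900 = 0.2653 (×5).
Raised to α = 0.5: 0.90351 (×12); 0.71429 (×11); 0.65465 (×9); 0.51508 (×5).
Sum = 27.166514; FGT(0.5) = 27.166514 / 60 = 0.4528.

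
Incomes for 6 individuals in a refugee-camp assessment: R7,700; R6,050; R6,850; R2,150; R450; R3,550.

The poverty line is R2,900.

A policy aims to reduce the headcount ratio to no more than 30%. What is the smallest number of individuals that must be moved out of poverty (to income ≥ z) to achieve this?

1

Currently q = 2 of N = 6 are below the line (H = 0.333).
A headcount ratio of at most 30% allows at most ⌊0.30 × 6⌋ = 1 poor individuals.
So at least 2 − 1 = 1 must be lifted.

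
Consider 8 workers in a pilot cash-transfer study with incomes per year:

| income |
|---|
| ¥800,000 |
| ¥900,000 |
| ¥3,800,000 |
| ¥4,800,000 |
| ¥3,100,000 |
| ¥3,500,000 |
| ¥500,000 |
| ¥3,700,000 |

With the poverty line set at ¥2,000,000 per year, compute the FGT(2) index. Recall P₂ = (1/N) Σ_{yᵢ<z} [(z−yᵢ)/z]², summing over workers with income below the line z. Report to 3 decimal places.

Below z: ¥500,000, ¥800,000, ¥900,000 (q = 3 of N = 8).
Relative gaps: (2000000−500000)/2000000 = 0.7500; (2000000−800000)/2000000 = 0.6000; (2000000−900000)/2000000 = 0.5500.
Squared: 0.5625; 0.3600; 0.3025.
Sum = 1.225000; P₂ = 1.225000 / 8 = 0.153.

0.153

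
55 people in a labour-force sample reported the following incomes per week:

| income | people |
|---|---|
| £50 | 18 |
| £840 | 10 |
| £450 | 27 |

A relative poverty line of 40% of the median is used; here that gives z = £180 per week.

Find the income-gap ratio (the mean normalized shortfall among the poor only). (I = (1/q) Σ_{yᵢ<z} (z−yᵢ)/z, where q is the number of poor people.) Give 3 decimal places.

0.722

Below the line: 18×£50 (q = 18 of N = 55).
Shortfall ratios (z−y)/z: 0.7222 (×18); sum = 13.000000.
I averages over the q = 18 poor units only: 13.000000 / 18 = 0.722.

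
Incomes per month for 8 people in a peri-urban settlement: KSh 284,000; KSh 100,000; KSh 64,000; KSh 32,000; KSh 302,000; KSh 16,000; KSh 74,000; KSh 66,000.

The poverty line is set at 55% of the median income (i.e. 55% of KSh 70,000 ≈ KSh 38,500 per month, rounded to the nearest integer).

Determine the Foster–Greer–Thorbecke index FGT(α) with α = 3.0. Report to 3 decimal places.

Below the line: KSh 16,000, KSh 32,000 (q = 2 of N = 8).
Relative gaps: (38500−16000)/38500 = 0.5844; (38500−32000)/38500 = 0.1688.
Raised to α = 3.0: 0.19960; 0.00481.
Sum = 0.204415; FGT(3.0) = 0.204415 / 8 = 0.026.

0.026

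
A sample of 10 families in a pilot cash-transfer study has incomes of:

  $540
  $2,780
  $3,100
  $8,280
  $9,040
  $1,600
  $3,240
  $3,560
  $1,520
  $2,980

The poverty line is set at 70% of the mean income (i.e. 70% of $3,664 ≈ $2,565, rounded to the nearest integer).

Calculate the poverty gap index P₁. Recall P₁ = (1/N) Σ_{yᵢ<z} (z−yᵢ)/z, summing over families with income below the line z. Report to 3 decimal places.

Below the line: $540, $1,520, $1,600 (q = 3 of N = 10).
Shortfall ratios: (2565−540)/2565 = 0.7895; (2565−1520)/2565 = 0.4074; (2565−1600)/2565 = 0.3762.
Σ = 1.573099. Dividing by the full population N = 10 gives P₁ = 0.157.

0.157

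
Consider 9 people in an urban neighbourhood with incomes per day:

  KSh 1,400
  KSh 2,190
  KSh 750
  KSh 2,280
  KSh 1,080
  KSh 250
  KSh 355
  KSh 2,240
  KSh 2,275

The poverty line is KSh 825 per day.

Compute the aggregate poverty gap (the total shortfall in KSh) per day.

Below the line: KSh 250, KSh 355, KSh 750 (q = 3 of N = 9).
Individual gaps: 825−250 = 575; 825−355 = 470; 825−750 = 75.
Aggregate gap = KSh 1,120.

KSh 1,120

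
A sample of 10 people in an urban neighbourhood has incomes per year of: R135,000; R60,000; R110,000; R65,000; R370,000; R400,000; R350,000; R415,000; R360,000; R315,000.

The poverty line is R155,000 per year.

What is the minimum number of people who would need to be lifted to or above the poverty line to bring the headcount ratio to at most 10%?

3

4 of the 10 people are poor, so H = 4/10 = 0.400.
A headcount ratio of at most 10% allows at most ⌊0.10 × 10⌋ = 1 poor people.
So at least 4 − 1 = 3 must be lifted.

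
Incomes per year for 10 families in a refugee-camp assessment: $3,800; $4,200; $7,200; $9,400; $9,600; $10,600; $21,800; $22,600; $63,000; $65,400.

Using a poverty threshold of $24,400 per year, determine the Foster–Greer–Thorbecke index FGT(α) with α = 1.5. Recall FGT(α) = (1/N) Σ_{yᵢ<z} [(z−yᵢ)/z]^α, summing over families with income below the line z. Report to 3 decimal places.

Below z: $3,800, $4,200, $7,200, $9,400, $9,600, $10,600, $21,800, $22,600 (q = 8 of N = 10).
Relative gaps: (24400−3800)/24400 = 0.8443; (24400−4200)/24400 = 0.8279; (24400−7200)/24400 = 0.7049; (24400−9400)/24400 = 0.6148; (24400−9600)/24400 = 0.6066; (24400−10600)/24400 = 0.5656; (24400−21800)/24400 = 0.1066; (24400−22600)/24400 = 0.0738.
Raised to α = 1.5: 0.77574; 0.75326; 0.59184; 0.48201; 0.47240; 0.42534; 0.03478; 0.02004.
Sum = 3.555402; FGT(1.5) = 3.555402 / 10 = 0.356.

0.356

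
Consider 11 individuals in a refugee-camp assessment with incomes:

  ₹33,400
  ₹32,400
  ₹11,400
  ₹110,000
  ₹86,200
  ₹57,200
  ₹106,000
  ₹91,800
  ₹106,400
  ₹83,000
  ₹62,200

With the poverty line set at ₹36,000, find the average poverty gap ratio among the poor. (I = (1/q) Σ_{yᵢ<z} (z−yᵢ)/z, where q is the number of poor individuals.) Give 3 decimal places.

Incomes under z: ₹11,400, ₹32,400, ₹33,400 (q = 3 of N = 11).
Shortfall ratios (z−y)/z: 0.6833, 0.1000, 0.0722; sum = 0.855556.
I averages over the q = 3 poor units only: 0.855556 / 3 = 0.285.

0.285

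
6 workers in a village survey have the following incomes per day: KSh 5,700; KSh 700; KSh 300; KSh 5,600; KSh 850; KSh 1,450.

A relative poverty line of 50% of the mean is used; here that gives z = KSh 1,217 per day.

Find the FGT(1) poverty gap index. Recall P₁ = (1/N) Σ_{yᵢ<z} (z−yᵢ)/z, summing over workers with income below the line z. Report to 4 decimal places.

Below z: KSh 300, KSh 700, KSh 850 (q = 3 of N = 6).
Shortfall ratios: (1217−300)/1217 = 0.7535; (1217−700)/1217 = 0.4248; (1217−850)/1217 = 0.3016.
Sum of shortfalls = 1.479869; P₁ averages over all N: 1.479869 / 6 = 0.2466.

0.2466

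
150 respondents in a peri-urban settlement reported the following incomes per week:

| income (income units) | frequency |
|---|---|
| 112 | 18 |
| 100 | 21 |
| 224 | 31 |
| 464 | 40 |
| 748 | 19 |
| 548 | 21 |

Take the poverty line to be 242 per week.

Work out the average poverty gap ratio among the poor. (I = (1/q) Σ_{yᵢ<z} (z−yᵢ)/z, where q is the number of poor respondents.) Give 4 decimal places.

Below the line: 21×100, 18×112, 31×224 (q = 70 of N = 150).
Shortfall ratios (z−y)/z: 0.5868 (×21), 0.5372 (×18), 0.0744 (×31); sum = 24.297521.
The income-gap ratio divides by q (the poor only): 24.297521 / 70 = 0.3471.

0.3471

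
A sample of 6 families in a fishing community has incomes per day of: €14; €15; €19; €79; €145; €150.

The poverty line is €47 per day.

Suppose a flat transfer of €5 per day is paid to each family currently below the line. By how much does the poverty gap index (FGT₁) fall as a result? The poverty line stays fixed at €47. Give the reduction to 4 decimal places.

Before: below the line — €14, €15, €19; poverty gap index (FGT₁) = 0.329787.
After the €5 transfer: below the line — €19, €20, €24; poverty gap index (FGT₁) = 0.276596.
Reduction = 0.329787 − 0.276596 = 0.0532.

0.0532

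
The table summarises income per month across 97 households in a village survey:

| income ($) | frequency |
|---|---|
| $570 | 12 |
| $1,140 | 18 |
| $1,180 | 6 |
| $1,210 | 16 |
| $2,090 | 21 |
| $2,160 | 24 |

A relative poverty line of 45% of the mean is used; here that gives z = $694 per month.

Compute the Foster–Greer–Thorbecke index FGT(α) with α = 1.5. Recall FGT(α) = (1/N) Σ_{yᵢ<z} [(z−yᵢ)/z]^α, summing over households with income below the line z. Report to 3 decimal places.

Below the line: 12×$570 (q = 12 of N = 97).
Normalized shortfalls: (694−570)/694 = 0.1787 (×12).
Raised to α = 1.5: 0.07553 (×12).
Sum = 0.906305; FGT(1.5) = 0.906305 / 97 = 0.009.

0.009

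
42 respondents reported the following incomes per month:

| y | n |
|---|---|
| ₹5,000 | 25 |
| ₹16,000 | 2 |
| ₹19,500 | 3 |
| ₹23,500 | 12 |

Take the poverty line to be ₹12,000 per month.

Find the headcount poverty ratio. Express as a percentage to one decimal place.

59.5%

25 of the 42 respondents have income below ₹12,000.
H = 25/42 = 59.5%.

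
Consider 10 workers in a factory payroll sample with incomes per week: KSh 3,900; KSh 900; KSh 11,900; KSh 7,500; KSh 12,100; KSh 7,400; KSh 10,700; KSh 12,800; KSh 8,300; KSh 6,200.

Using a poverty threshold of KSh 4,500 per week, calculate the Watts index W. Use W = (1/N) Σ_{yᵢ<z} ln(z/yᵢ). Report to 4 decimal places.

0.1753

Below the line: KSh 900, KSh 3,900 (q = 2 of N = 10).
Log shortfalls: ln(4500/900) = 1.6094; ln(4500/3900) = 0.1431.
W = 1.752539 / 10 = 0.1753.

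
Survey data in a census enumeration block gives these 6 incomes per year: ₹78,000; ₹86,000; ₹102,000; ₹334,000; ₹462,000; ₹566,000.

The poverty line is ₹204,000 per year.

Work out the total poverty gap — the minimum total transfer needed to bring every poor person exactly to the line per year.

₹346,000

Below z: ₹78,000, ₹86,000, ₹102,000 (q = 3 of N = 6).
Individual gaps: 204000−78000 = 126000; 204000−86000 = 118000; 204000−102000 = 102000.
Aggregate gap = ₹346,000.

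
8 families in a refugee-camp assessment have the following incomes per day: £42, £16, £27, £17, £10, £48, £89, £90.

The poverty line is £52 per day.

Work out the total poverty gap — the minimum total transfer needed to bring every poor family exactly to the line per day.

Below the line: £10, £16, £17, £27, £42, £48 (q = 6 of N = 8).
Individual gaps: 52−10 = 42; 52−16 = 36; 52−17 = 35; 52−27 = 25; 52−42 = 10; 52−48 = 4.
Aggregate gap = £152.

£152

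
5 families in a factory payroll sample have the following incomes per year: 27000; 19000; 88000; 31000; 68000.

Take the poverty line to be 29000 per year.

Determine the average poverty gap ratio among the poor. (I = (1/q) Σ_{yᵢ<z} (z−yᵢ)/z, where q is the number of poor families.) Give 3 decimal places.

Poor units: 19000, 27000 (q = 2 of N = 5).
Shortfall ratios (z−y)/z: 0.3448, 0.0690; sum = 0.413793.
The income-gap ratio divides by q (the poor only): 0.413793 / 2 = 0.207.

0.207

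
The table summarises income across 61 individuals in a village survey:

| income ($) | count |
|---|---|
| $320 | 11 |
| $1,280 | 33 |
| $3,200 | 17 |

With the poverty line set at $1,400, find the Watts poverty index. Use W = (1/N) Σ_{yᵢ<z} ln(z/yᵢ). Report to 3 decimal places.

Below the line: 11×$320, 33×$1,280 (q = 44 of N = 61).
Log shortfalls: ln(1400/320) = 1.4759 (×11); ln(1400/1280) = 0.0896 (×33).
W = 19.192173 / 61 = 0.315.

0.315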